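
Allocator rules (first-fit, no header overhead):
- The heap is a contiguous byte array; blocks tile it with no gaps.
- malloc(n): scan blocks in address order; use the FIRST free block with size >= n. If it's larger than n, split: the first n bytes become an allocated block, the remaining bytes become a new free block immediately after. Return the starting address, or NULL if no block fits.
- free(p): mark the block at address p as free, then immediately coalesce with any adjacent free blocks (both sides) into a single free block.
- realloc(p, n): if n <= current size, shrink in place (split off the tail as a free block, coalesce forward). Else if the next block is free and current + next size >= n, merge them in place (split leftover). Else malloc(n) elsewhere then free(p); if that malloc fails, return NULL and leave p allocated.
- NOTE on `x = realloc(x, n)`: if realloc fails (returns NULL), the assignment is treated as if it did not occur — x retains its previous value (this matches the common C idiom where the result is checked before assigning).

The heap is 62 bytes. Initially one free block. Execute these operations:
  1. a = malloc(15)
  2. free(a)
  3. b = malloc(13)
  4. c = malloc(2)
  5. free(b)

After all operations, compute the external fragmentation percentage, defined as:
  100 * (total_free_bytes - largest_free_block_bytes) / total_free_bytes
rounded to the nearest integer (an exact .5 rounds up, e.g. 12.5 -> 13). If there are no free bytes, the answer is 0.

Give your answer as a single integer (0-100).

Answer: 22

Derivation:
Op 1: a = malloc(15) -> a = 0; heap: [0-14 ALLOC][15-61 FREE]
Op 2: free(a) -> (freed a); heap: [0-61 FREE]
Op 3: b = malloc(13) -> b = 0; heap: [0-12 ALLOC][13-61 FREE]
Op 4: c = malloc(2) -> c = 13; heap: [0-12 ALLOC][13-14 ALLOC][15-61 FREE]
Op 5: free(b) -> (freed b); heap: [0-12 FREE][13-14 ALLOC][15-61 FREE]
Free blocks: [13 47] total_free=60 largest=47 -> 100*(60-47)/60 = 1300/60 ≈ 21.667 -> rounds to 22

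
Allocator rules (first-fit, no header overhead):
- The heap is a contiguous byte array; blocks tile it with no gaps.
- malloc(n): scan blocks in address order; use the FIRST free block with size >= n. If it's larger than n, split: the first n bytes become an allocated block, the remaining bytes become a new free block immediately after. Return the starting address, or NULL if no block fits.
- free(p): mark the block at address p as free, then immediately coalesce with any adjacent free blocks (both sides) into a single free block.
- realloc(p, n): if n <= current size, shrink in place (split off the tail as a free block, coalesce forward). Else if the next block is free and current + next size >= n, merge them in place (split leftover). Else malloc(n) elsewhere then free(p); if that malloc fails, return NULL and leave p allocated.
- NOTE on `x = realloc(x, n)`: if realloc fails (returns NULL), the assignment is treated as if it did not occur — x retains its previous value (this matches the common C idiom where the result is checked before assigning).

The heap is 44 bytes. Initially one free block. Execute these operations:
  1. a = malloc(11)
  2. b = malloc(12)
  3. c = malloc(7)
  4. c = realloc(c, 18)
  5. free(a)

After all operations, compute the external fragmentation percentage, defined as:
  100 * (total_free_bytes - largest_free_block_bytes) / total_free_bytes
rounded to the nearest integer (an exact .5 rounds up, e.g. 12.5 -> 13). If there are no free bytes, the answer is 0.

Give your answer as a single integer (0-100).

Op 1: a = malloc(11) -> a = 0; heap: [0-10 ALLOC][11-43 FREE]
Op 2: b = malloc(12) -> b = 11; heap: [0-10 ALLOC][11-22 ALLOC][23-43 FREE]
Op 3: c = malloc(7) -> c = 23; heap: [0-10 ALLOC][11-22 ALLOC][23-29 ALLOC][30-43 FREE]
Op 4: c = realloc(c, 18) -> c = 23; heap: [0-10 ALLOC][11-22 ALLOC][23-40 ALLOC][41-43 FREE]
Op 5: free(a) -> (freed a); heap: [0-10 FREE][11-22 ALLOC][23-40 ALLOC][41-43 FREE]
Free blocks: [11 3] total_free=14 largest=11 -> 100*(14-11)/14 = 300/14 ≈ 21.429 -> rounds to 21

Answer: 21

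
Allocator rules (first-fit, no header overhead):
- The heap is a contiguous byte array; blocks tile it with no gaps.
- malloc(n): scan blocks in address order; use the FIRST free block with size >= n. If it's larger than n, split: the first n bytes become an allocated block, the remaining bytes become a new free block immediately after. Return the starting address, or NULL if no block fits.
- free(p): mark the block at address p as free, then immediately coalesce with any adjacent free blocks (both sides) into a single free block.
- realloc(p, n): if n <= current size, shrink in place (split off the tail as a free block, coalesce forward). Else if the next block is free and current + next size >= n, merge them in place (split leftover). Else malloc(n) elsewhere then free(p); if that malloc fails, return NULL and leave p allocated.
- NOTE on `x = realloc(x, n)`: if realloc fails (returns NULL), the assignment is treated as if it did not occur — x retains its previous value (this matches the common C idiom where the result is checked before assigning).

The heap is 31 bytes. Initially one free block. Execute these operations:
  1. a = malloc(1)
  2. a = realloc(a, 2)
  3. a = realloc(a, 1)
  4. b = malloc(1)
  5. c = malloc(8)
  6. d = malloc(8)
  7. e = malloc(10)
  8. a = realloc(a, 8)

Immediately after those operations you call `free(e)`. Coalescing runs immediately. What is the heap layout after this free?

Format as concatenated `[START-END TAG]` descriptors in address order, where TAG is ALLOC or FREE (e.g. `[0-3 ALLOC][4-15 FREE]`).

Op 1: a = malloc(1) -> a = 0; heap: [0-0 ALLOC][1-30 FREE]
Op 2: a = realloc(a, 2) -> a = 0; heap: [0-1 ALLOC][2-30 FREE]
Op 3: a = realloc(a, 1) -> a = 0; heap: [0-0 ALLOC][1-30 FREE]
Op 4: b = malloc(1) -> b = 1; heap: [0-0 ALLOC][1-1 ALLOC][2-30 FREE]
Op 5: c = malloc(8) -> c = 2; heap: [0-0 ALLOC][1-1 ALLOC][2-9 ALLOC][10-30 FREE]
Op 6: d = malloc(8) -> d = 10; heap: [0-0 ALLOC][1-1 ALLOC][2-9 ALLOC][10-17 ALLOC][18-30 FREE]
Op 7: e = malloc(10) -> e = 18; heap: [0-0 ALLOC][1-1 ALLOC][2-9 ALLOC][10-17 ALLOC][18-27 ALLOC][28-30 FREE]
Op 8: a = realloc(a, 8) -> NULL (a unchanged); heap: [0-0 ALLOC][1-1 ALLOC][2-9 ALLOC][10-17 ALLOC][18-27 ALLOC][28-30 FREE]
free(e): e = 18 -> block [18-27 ALLOC]; mark free, coalesce with adjacent free neighbors -> [0-0 ALLOC][1-1 ALLOC][2-9 ALLOC][10-17 ALLOC][18-30 FREE]

Answer: [0-0 ALLOC][1-1 ALLOC][2-9 ALLOC][10-17 ALLOC][18-30 FREE]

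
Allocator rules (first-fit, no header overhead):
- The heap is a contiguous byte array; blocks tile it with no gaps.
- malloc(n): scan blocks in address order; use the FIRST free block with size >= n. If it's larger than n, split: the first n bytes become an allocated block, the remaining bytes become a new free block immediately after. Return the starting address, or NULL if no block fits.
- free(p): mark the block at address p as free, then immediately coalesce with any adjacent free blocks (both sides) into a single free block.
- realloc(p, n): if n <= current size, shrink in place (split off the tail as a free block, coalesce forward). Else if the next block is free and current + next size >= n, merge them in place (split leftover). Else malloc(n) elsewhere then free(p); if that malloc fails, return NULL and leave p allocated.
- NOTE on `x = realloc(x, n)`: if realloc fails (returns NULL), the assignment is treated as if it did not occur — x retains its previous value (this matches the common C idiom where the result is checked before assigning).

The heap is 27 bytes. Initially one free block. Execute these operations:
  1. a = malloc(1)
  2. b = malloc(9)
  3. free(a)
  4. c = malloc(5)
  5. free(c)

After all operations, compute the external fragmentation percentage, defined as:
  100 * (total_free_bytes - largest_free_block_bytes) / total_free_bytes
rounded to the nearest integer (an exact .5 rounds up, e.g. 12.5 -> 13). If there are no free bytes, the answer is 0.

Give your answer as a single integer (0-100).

Answer: 6

Derivation:
Op 1: a = malloc(1) -> a = 0; heap: [0-0 ALLOC][1-26 FREE]
Op 2: b = malloc(9) -> b = 1; heap: [0-0 ALLOC][1-9 ALLOC][10-26 FREE]
Op 3: free(a) -> (freed a); heap: [0-0 FREE][1-9 ALLOC][10-26 FREE]
Op 4: c = malloc(5) -> c = 10; heap: [0-0 FREE][1-9 ALLOC][10-14 ALLOC][15-26 FREE]
Op 5: free(c) -> (freed c); heap: [0-0 FREE][1-9 ALLOC][10-26 FREE]
Free blocks: [1 17] total_free=18 largest=17 -> 100*(18-17)/18 = 100/18 ≈ 5.556 -> rounds to 6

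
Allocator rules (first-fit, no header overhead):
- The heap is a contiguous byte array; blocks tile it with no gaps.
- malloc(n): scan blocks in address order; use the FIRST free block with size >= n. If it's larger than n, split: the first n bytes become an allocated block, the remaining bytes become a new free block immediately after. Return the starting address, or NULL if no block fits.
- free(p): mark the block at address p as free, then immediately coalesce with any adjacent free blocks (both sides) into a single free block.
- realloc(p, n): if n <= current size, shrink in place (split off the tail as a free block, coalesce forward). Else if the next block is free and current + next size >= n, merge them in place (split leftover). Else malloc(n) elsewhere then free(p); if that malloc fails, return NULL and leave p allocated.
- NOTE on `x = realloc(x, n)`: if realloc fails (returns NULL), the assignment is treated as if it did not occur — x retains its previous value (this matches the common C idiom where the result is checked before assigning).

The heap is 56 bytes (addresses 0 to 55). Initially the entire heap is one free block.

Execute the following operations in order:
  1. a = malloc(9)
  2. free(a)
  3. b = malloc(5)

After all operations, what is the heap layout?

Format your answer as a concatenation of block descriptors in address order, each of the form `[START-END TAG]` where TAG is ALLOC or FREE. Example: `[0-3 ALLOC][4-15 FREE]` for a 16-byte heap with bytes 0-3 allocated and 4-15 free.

Op 1: a = malloc(9) -> a = 0; heap: [0-8 ALLOC][9-55 FREE]
Op 2: free(a) -> (freed a); heap: [0-55 FREE]
Op 3: b = malloc(5) -> b = 0; heap: [0-4 ALLOC][5-55 FREE]

Answer: [0-4 ALLOC][5-55 FREE]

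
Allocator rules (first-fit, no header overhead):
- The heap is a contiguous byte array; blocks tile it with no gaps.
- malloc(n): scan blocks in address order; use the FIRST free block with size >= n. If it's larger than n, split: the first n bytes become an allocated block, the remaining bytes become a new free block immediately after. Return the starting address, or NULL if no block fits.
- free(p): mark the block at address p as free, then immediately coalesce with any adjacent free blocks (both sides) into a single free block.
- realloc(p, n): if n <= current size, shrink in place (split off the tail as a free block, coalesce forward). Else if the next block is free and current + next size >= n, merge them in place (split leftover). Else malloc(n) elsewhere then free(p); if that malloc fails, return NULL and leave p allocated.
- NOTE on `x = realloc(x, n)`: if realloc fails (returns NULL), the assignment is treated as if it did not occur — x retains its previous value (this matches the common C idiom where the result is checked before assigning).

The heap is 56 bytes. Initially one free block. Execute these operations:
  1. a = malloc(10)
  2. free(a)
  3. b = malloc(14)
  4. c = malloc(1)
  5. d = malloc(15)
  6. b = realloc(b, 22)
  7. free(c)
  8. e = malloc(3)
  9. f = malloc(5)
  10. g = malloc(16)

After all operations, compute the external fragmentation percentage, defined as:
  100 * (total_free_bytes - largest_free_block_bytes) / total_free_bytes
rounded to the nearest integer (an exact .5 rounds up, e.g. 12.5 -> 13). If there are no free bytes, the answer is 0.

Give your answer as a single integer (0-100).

Answer: 36

Derivation:
Op 1: a = malloc(10) -> a = 0; heap: [0-9 ALLOC][10-55 FREE]
Op 2: free(a) -> (freed a); heap: [0-55 FREE]
Op 3: b = malloc(14) -> b = 0; heap: [0-13 ALLOC][14-55 FREE]
Op 4: c = malloc(1) -> c = 14; heap: [0-13 ALLOC][14-14 ALLOC][15-55 FREE]
Op 5: d = malloc(15) -> d = 15; heap: [0-13 ALLOC][14-14 ALLOC][15-29 ALLOC][30-55 FREE]
Op 6: b = realloc(b, 22) -> b = 30; heap: [0-13 FREE][14-14 ALLOC][15-29 ALLOC][30-51 ALLOC][52-55 FREE]
Op 7: free(c) -> (freed c); heap: [0-14 FREE][15-29 ALLOC][30-51 ALLOC][52-55 FREE]
Op 8: e = malloc(3) -> e = 0; heap: [0-2 ALLOC][3-14 FREE][15-29 ALLOC][30-51 ALLOC][52-55 FREE]
Op 9: f = malloc(5) -> f = 3; heap: [0-2 ALLOC][3-7 ALLOC][8-14 FREE][15-29 ALLOC][30-51 ALLOC][52-55 FREE]
Op 10: g = malloc(16) -> g = NULL; heap: [0-2 ALLOC][3-7 ALLOC][8-14 FREE][15-29 ALLOC][30-51 ALLOC][52-55 FREE]
Free blocks: [7 4] total_free=11 largest=7 -> 100*(11-7)/11 = 400/11 ≈ 36.364 -> rounds to 36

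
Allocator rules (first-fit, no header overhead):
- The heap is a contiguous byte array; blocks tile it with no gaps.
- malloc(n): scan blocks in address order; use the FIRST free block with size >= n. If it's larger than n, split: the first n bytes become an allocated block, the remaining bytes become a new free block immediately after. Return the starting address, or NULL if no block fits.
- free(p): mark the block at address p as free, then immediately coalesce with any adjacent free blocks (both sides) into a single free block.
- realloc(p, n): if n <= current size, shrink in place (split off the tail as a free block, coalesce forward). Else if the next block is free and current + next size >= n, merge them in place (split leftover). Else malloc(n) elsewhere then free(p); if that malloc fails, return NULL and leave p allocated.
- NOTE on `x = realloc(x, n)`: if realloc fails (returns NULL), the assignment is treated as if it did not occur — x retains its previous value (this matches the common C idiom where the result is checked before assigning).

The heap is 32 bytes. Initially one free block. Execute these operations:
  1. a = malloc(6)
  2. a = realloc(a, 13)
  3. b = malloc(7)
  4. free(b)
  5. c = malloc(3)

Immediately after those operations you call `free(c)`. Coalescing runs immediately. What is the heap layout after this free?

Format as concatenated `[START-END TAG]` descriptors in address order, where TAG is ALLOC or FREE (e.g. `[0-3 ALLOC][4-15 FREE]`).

Answer: [0-12 ALLOC][13-31 FREE]

Derivation:
Op 1: a = malloc(6) -> a = 0; heap: [0-5 ALLOC][6-31 FREE]
Op 2: a = realloc(a, 13) -> a = 0; heap: [0-12 ALLOC][13-31 FREE]
Op 3: b = malloc(7) -> b = 13; heap: [0-12 ALLOC][13-19 ALLOC][20-31 FREE]
Op 4: free(b) -> (freed b); heap: [0-12 ALLOC][13-31 FREE]
Op 5: c = malloc(3) -> c = 13; heap: [0-12 ALLOC][13-15 ALLOC][16-31 FREE]
free(c): c = 13 -> block [13-15 ALLOC]; mark free, coalesce with adjacent free neighbors -> [0-12 ALLOC][13-31 FREE]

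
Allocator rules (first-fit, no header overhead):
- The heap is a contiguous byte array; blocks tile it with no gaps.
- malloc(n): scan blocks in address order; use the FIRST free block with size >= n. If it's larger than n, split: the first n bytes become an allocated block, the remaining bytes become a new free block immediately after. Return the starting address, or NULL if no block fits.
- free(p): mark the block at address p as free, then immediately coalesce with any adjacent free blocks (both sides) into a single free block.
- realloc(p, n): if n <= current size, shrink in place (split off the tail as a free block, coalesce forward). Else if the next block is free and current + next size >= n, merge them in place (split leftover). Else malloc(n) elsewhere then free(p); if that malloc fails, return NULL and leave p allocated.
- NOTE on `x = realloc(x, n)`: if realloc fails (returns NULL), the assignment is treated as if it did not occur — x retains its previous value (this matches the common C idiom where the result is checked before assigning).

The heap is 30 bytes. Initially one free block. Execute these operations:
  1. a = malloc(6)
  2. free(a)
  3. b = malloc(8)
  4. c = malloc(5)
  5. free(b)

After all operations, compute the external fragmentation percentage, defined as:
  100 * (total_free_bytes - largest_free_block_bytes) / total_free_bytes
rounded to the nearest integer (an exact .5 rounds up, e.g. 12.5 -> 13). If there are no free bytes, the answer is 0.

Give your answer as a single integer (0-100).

Op 1: a = malloc(6) -> a = 0; heap: [0-5 ALLOC][6-29 FREE]
Op 2: free(a) -> (freed a); heap: [0-29 FREE]
Op 3: b = malloc(8) -> b = 0; heap: [0-7 ALLOC][8-29 FREE]
Op 4: c = malloc(5) -> c = 8; heap: [0-7 ALLOC][8-12 ALLOC][13-29 FREE]
Op 5: free(b) -> (freed b); heap: [0-7 FREE][8-12 ALLOC][13-29 FREE]
Free blocks: [8 17] total_free=25 largest=17 -> 100*(25-17)/25 = 800/25 = 32

Answer: 32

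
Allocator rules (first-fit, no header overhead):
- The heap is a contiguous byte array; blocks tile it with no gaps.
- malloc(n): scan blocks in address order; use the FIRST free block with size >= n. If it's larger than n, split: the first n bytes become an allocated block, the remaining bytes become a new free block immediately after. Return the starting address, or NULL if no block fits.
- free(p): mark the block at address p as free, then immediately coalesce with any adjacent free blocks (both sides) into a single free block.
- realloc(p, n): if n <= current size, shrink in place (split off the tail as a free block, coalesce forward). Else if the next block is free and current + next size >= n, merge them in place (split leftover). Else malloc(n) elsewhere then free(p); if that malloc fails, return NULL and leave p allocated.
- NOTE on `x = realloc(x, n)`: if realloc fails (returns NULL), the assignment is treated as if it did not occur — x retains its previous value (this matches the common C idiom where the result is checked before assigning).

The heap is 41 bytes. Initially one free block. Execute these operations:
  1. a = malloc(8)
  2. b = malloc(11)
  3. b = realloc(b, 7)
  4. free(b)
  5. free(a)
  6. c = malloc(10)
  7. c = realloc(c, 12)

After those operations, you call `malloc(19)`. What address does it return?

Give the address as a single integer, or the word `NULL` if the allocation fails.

Answer: 12

Derivation:
Op 1: a = malloc(8) -> a = 0; heap: [0-7 ALLOC][8-40 FREE]
Op 2: b = malloc(11) -> b = 8; heap: [0-7 ALLOC][8-18 ALLOC][19-40 FREE]
Op 3: b = realloc(b, 7) -> b = 8; heap: [0-7 ALLOC][8-14 ALLOC][15-40 FREE]
Op 4: free(b) -> (freed b); heap: [0-7 ALLOC][8-40 FREE]
Op 5: free(a) -> (freed a); heap: [0-40 FREE]
Op 6: c = malloc(10) -> c = 0; heap: [0-9 ALLOC][10-40 FREE]
Op 7: c = realloc(c, 12) -> c = 0; heap: [0-11 ALLOC][12-40 FREE]
malloc(19): first-fit scan over [0-11 ALLOC][12-40 FREE] -> 12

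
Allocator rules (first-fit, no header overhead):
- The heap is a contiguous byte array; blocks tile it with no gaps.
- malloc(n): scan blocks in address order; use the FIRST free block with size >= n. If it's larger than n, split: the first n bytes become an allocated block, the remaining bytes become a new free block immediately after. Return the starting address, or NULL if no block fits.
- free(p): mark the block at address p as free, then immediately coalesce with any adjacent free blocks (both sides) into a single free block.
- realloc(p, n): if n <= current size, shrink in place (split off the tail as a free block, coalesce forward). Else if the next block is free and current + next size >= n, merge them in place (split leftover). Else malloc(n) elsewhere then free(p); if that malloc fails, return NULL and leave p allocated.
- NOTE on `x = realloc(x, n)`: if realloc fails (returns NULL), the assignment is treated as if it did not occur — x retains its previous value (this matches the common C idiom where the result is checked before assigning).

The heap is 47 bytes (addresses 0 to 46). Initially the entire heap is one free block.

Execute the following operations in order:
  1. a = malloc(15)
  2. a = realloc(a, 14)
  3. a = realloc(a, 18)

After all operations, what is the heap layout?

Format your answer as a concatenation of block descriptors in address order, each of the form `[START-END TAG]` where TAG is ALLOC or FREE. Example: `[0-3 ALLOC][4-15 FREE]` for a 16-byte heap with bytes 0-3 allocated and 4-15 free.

Op 1: a = malloc(15) -> a = 0; heap: [0-14 ALLOC][15-46 FREE]
Op 2: a = realloc(a, 14) -> a = 0; heap: [0-13 ALLOC][14-46 FREE]
Op 3: a = realloc(a, 18) -> a = 0; heap: [0-17 ALLOC][18-46 FREE]

Answer: [0-17 ALLOC][18-46 FREE]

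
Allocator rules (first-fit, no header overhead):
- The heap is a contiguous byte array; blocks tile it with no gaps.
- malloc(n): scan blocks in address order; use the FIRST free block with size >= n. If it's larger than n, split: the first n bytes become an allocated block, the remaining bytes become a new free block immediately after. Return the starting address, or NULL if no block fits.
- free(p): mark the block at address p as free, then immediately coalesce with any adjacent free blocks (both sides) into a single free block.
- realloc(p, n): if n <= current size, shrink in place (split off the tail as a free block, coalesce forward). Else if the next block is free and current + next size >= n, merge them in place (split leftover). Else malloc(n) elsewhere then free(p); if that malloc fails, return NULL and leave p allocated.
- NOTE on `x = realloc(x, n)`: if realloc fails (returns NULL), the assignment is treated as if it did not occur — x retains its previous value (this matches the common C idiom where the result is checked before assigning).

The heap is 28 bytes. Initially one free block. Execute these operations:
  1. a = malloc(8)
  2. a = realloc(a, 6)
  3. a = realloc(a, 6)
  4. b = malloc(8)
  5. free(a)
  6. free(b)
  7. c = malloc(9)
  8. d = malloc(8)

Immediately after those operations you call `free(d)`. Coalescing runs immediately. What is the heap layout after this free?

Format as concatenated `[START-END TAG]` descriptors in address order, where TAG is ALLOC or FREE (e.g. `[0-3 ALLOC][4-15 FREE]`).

Op 1: a = malloc(8) -> a = 0; heap: [0-7 ALLOC][8-27 FREE]
Op 2: a = realloc(a, 6) -> a = 0; heap: [0-5 ALLOC][6-27 FREE]
Op 3: a = realloc(a, 6) -> a = 0; heap: [0-5 ALLOC][6-27 FREE]
Op 4: b = malloc(8) -> b = 6; heap: [0-5 ALLOC][6-13 ALLOC][14-27 FREE]
Op 5: free(a) -> (freed a); heap: [0-5 FREE][6-13 ALLOC][14-27 FREE]
Op 6: free(b) -> (freed b); heap: [0-27 FREE]
Op 7: c = malloc(9) -> c = 0; heap: [0-8 ALLOC][9-27 FREE]
Op 8: d = malloc(8) -> d = 9; heap: [0-8 ALLOC][9-16 ALLOC][17-27 FREE]
free(d): d = 9 -> block [9-16 ALLOC]; mark free, coalesce with adjacent free neighbors -> [0-8 ALLOC][9-27 FREE]

Answer: [0-8 ALLOC][9-27 FREE]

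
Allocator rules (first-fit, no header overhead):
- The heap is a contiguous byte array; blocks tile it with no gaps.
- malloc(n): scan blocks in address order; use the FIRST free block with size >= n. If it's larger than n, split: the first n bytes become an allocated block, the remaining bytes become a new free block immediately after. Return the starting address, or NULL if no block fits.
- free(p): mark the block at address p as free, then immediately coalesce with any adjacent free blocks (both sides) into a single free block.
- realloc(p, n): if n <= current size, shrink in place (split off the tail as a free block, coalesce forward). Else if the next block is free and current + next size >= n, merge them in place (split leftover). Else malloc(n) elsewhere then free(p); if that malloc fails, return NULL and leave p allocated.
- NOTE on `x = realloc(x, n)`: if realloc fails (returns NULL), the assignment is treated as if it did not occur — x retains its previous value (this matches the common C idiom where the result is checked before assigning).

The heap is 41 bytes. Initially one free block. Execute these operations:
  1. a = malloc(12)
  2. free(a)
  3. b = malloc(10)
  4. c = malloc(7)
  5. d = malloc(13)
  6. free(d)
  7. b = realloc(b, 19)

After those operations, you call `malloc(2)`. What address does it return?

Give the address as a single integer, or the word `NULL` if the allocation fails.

Op 1: a = malloc(12) -> a = 0; heap: [0-11 ALLOC][12-40 FREE]
Op 2: free(a) -> (freed a); heap: [0-40 FREE]
Op 3: b = malloc(10) -> b = 0; heap: [0-9 ALLOC][10-40 FREE]
Op 4: c = malloc(7) -> c = 10; heap: [0-9 ALLOC][10-16 ALLOC][17-40 FREE]
Op 5: d = malloc(13) -> d = 17; heap: [0-9 ALLOC][10-16 ALLOC][17-29 ALLOC][30-40 FREE]
Op 6: free(d) -> (freed d); heap: [0-9 ALLOC][10-16 ALLOC][17-40 FREE]
Op 7: b = realloc(b, 19) -> b = 17; heap: [0-9 FREE][10-16 ALLOC][17-35 ALLOC][36-40 FREE]
malloc(2): first-fit scan over [0-9 FREE][10-16 ALLOC][17-35 ALLOC][36-40 FREE] -> 0

Answer: 0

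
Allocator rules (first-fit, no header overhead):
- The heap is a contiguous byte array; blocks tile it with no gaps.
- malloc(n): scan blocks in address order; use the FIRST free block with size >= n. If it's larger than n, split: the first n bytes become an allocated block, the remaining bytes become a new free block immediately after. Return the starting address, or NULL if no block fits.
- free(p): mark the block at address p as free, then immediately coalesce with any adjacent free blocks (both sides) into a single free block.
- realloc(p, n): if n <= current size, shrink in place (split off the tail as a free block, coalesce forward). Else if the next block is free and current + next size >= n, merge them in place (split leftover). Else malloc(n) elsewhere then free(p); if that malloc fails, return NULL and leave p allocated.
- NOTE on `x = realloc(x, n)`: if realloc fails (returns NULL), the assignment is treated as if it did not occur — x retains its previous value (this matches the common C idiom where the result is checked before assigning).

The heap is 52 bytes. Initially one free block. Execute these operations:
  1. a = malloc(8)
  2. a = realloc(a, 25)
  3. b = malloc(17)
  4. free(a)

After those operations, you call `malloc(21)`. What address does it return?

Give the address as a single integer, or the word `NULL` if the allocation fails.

Answer: 0

Derivation:
Op 1: a = malloc(8) -> a = 0; heap: [0-7 ALLOC][8-51 FREE]
Op 2: a = realloc(a, 25) -> a = 0; heap: [0-24 ALLOC][25-51 FREE]
Op 3: b = malloc(17) -> b = 25; heap: [0-24 ALLOC][25-41 ALLOC][42-51 FREE]
Op 4: free(a) -> (freed a); heap: [0-24 FREE][25-41 ALLOC][42-51 FREE]
malloc(21): first-fit scan over [0-24 FREE][25-41 ALLOC][42-51 FREE] -> 0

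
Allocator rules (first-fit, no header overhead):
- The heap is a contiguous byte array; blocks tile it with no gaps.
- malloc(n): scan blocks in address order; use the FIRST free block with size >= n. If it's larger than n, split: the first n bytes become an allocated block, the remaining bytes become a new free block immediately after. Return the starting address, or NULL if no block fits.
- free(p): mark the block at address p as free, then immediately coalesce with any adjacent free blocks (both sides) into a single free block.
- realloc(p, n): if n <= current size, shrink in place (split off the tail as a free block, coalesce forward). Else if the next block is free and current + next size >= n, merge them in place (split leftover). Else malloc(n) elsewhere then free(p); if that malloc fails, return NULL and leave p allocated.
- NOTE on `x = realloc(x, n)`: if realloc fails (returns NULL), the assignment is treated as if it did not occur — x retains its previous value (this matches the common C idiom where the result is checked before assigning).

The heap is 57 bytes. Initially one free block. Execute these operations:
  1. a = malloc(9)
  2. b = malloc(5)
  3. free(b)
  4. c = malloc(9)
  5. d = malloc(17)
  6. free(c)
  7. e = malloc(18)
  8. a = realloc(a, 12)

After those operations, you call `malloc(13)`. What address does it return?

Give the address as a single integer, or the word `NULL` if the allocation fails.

Answer: NULL

Derivation:
Op 1: a = malloc(9) -> a = 0; heap: [0-8 ALLOC][9-56 FREE]
Op 2: b = malloc(5) -> b = 9; heap: [0-8 ALLOC][9-13 ALLOC][14-56 FREE]
Op 3: free(b) -> (freed b); heap: [0-8 ALLOC][9-56 FREE]
Op 4: c = malloc(9) -> c = 9; heap: [0-8 ALLOC][9-17 ALLOC][18-56 FREE]
Op 5: d = malloc(17) -> d = 18; heap: [0-8 ALLOC][9-17 ALLOC][18-34 ALLOC][35-56 FREE]
Op 6: free(c) -> (freed c); heap: [0-8 ALLOC][9-17 FREE][18-34 ALLOC][35-56 FREE]
Op 7: e = malloc(18) -> e = 35; heap: [0-8 ALLOC][9-17 FREE][18-34 ALLOC][35-52 ALLOC][53-56 FREE]
Op 8: a = realloc(a, 12) -> a = 0; heap: [0-11 ALLOC][12-17 FREE][18-34 ALLOC][35-52 ALLOC][53-56 FREE]
malloc(13): first-fit scan over [0-11 ALLOC][12-17 FREE][18-34 ALLOC][35-52 ALLOC][53-56 FREE] -> NULL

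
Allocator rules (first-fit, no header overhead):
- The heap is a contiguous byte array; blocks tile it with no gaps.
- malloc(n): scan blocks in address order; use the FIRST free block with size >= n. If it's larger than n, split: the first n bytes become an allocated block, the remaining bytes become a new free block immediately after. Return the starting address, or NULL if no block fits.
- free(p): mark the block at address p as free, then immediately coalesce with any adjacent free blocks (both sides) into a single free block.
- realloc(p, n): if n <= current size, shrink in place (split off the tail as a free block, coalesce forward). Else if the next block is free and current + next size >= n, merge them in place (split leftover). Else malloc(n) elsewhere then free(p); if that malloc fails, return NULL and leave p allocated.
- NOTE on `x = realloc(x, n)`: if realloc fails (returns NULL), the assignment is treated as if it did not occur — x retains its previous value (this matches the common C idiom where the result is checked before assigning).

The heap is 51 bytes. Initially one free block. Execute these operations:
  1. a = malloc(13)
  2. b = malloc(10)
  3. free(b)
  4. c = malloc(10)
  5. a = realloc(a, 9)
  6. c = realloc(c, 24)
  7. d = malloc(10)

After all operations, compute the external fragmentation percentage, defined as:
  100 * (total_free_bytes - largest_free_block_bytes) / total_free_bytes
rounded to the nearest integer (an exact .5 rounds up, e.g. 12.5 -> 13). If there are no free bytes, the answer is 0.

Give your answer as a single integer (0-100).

Answer: 50

Derivation:
Op 1: a = malloc(13) -> a = 0; heap: [0-12 ALLOC][13-50 FREE]
Op 2: b = malloc(10) -> b = 13; heap: [0-12 ALLOC][13-22 ALLOC][23-50 FREE]
Op 3: free(b) -> (freed b); heap: [0-12 ALLOC][13-50 FREE]
Op 4: c = malloc(10) -> c = 13; heap: [0-12 ALLOC][13-22 ALLOC][23-50 FREE]
Op 5: a = realloc(a, 9) -> a = 0; heap: [0-8 ALLOC][9-12 FREE][13-22 ALLOC][23-50 FREE]
Op 6: c = realloc(c, 24) -> c = 13; heap: [0-8 ALLOC][9-12 FREE][13-36 ALLOC][37-50 FREE]
Op 7: d = malloc(10) -> d = 37; heap: [0-8 ALLOC][9-12 FREE][13-36 ALLOC][37-46 ALLOC][47-50 FREE]
Free blocks: [4 4] total_free=8 largest=4 -> 100*(8-4)/8 = 400/8 = 50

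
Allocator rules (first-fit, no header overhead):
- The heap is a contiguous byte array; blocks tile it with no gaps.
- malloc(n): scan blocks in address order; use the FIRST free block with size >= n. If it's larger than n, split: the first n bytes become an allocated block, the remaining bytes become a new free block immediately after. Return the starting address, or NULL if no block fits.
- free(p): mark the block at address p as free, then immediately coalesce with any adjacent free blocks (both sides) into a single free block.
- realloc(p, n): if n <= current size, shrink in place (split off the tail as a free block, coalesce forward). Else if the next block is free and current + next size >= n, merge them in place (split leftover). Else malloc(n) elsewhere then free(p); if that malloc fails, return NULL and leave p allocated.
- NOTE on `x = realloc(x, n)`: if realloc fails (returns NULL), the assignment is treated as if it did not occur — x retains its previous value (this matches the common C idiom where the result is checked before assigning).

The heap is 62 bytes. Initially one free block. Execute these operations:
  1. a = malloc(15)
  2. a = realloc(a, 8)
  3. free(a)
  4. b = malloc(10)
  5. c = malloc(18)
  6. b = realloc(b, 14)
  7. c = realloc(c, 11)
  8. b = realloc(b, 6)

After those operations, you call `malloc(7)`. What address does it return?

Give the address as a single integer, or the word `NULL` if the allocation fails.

Op 1: a = malloc(15) -> a = 0; heap: [0-14 ALLOC][15-61 FREE]
Op 2: a = realloc(a, 8) -> a = 0; heap: [0-7 ALLOC][8-61 FREE]
Op 3: free(a) -> (freed a); heap: [0-61 FREE]
Op 4: b = malloc(10) -> b = 0; heap: [0-9 ALLOC][10-61 FREE]
Op 5: c = malloc(18) -> c = 10; heap: [0-9 ALLOC][10-27 ALLOC][28-61 FREE]
Op 6: b = realloc(b, 14) -> b = 28; heap: [0-9 FREE][10-27 ALLOC][28-41 ALLOC][42-61 FREE]
Op 7: c = realloc(c, 11) -> c = 10; heap: [0-9 FREE][10-20 ALLOC][21-27 FREE][28-41 ALLOC][42-61 FREE]
Op 8: b = realloc(b, 6) -> b = 28; heap: [0-9 FREE][10-20 ALLOC][21-27 FREE][28-33 ALLOC][34-61 FREE]
malloc(7): first-fit scan over [0-9 FREE][10-20 ALLOC][21-27 FREE][28-33 ALLOC][34-61 FREE] -> 0

Answer: 0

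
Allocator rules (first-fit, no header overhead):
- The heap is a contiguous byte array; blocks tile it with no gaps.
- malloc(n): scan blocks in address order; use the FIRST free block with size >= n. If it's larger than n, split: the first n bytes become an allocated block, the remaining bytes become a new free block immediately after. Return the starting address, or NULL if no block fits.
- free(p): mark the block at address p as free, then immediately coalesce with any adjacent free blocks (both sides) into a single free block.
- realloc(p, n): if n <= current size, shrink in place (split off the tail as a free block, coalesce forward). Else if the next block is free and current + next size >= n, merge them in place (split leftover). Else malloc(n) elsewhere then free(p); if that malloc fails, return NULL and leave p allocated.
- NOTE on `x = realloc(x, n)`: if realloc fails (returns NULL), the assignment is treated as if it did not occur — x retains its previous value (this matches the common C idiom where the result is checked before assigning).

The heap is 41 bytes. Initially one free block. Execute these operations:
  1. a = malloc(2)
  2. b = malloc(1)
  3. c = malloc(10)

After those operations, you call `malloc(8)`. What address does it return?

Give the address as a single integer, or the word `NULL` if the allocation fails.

Op 1: a = malloc(2) -> a = 0; heap: [0-1 ALLOC][2-40 FREE]
Op 2: b = malloc(1) -> b = 2; heap: [0-1 ALLOC][2-2 ALLOC][3-40 FREE]
Op 3: c = malloc(10) -> c = 3; heap: [0-1 ALLOC][2-2 ALLOC][3-12 ALLOC][13-40 FREE]
malloc(8): first-fit scan over [0-1 ALLOC][2-2 ALLOC][3-12 ALLOC][13-40 FREE] -> 13

Answer: 13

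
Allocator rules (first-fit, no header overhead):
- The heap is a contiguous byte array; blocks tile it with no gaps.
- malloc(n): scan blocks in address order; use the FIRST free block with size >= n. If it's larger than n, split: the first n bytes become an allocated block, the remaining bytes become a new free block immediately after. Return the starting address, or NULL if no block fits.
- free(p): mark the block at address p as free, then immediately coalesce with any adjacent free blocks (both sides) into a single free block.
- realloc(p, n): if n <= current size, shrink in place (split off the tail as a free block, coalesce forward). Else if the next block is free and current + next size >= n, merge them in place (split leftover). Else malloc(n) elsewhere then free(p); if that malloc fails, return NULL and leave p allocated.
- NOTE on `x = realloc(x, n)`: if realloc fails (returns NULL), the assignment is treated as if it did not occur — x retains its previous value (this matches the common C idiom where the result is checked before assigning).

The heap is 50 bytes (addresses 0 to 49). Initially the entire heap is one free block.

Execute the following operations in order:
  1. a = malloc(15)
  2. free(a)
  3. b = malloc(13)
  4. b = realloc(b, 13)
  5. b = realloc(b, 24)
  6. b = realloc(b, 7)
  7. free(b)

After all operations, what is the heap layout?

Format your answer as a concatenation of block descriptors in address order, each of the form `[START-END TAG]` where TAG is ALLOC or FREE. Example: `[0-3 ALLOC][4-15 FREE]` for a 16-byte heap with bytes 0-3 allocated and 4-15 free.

Op 1: a = malloc(15) -> a = 0; heap: [0-14 ALLOC][15-49 FREE]
Op 2: free(a) -> (freed a); heap: [0-49 FREE]
Op 3: b = malloc(13) -> b = 0; heap: [0-12 ALLOC][13-49 FREE]
Op 4: b = realloc(b, 13) -> b = 0; heap: [0-12 ALLOC][13-49 FREE]
Op 5: b = realloc(b, 24) -> b = 0; heap: [0-23 ALLOC][24-49 FREE]
Op 6: b = realloc(b, 7) -> b = 0; heap: [0-6 ALLOC][7-49 FREE]
Op 7: free(b) -> (freed b); heap: [0-49 FREE]

Answer: [0-49 FREE]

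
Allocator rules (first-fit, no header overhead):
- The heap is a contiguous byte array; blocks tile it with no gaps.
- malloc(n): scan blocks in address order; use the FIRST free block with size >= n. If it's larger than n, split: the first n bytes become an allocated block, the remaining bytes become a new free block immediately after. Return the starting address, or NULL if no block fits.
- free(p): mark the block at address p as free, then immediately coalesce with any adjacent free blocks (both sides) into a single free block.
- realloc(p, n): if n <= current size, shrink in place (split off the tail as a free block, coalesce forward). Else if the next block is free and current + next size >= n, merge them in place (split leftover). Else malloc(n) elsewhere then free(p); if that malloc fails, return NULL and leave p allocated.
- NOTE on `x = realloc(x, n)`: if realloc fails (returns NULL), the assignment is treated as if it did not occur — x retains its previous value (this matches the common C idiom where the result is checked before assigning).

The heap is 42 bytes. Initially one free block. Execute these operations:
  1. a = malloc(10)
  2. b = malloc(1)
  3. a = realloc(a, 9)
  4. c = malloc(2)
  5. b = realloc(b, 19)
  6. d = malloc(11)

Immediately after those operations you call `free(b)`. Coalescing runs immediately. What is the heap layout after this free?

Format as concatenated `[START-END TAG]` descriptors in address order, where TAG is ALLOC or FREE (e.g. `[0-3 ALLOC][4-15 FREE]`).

Answer: [0-8 ALLOC][9-10 FREE][11-12 ALLOC][13-41 FREE]

Derivation:
Op 1: a = malloc(10) -> a = 0; heap: [0-9 ALLOC][10-41 FREE]
Op 2: b = malloc(1) -> b = 10; heap: [0-9 ALLOC][10-10 ALLOC][11-41 FREE]
Op 3: a = realloc(a, 9) -> a = 0; heap: [0-8 ALLOC][9-9 FREE][10-10 ALLOC][11-41 FREE]
Op 4: c = malloc(2) -> c = 11; heap: [0-8 ALLOC][9-9 FREE][10-10 ALLOC][11-12 ALLOC][13-41 FREE]
Op 5: b = realloc(b, 19) -> b = 13; heap: [0-8 ALLOC][9-10 FREE][11-12 ALLOC][13-31 ALLOC][32-41 FREE]
Op 6: d = malloc(11) -> d = NULL; heap: [0-8 ALLOC][9-10 FREE][11-12 ALLOC][13-31 ALLOC][32-41 FREE]
free(b): b = 13 -> block [13-31 ALLOC]; mark free, coalesce with adjacent free neighbors -> [0-8 ALLOC][9-10 FREE][11-12 ALLOC][13-41 FREE]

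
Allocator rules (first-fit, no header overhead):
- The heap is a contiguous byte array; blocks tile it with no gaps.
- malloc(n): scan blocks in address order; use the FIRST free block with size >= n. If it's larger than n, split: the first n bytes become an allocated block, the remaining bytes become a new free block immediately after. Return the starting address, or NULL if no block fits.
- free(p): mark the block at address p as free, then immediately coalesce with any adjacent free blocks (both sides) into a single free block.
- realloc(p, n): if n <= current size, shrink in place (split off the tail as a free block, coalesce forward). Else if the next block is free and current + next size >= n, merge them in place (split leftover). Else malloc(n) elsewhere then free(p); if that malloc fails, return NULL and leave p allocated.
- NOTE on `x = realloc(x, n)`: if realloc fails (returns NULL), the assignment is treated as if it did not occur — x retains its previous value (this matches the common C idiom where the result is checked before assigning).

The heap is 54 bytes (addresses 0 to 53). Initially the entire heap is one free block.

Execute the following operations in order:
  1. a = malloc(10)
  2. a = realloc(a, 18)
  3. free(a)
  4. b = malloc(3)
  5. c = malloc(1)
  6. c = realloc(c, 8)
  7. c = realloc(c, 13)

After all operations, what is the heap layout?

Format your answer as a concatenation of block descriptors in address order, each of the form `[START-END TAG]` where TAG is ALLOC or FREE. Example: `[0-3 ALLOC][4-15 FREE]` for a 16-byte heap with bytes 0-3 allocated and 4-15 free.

Answer: [0-2 ALLOC][3-15 ALLOC][16-53 FREE]

Derivation:
Op 1: a = malloc(10) -> a = 0; heap: [0-9 ALLOC][10-53 FREE]
Op 2: a = realloc(a, 18) -> a = 0; heap: [0-17 ALLOC][18-53 FREE]
Op 3: free(a) -> (freed a); heap: [0-53 FREE]
Op 4: b = malloc(3) -> b = 0; heap: [0-2 ALLOC][3-53 FREE]
Op 5: c = malloc(1) -> c = 3; heap: [0-2 ALLOC][3-3 ALLOC][4-53 FREE]
Op 6: c = realloc(c, 8) -> c = 3; heap: [0-2 ALLOC][3-10 ALLOC][11-53 FREE]
Op 7: c = realloc(c, 13) -> c = 3; heap: [0-2 ALLOC][3-15 ALLOC][16-53 FREE]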